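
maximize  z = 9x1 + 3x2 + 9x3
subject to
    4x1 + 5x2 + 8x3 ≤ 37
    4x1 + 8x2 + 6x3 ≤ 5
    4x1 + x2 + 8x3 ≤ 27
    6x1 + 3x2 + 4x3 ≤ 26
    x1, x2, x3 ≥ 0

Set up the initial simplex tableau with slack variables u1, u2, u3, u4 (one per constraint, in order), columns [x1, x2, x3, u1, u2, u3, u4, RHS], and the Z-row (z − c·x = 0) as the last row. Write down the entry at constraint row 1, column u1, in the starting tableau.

1

Slack u1 belongs to constraint 1; its column is the unit vector e_1, so the entry in row 1 is 1.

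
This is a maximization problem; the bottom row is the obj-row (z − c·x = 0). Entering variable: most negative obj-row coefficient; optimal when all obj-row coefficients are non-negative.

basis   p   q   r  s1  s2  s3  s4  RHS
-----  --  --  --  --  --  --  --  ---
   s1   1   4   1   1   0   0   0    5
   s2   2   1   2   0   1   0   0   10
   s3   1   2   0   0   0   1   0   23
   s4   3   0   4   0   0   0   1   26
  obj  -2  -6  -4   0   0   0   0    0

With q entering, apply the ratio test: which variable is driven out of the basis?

Column q entries and ratios — s1: 5/4 = 5/4; s2: 10/1 = 10; s3: 23/2 = 23/2; s4: 0 ≤ 0, skip.
Smallest ratio is 5/4 in the row of s1, so s1 leaves.

s1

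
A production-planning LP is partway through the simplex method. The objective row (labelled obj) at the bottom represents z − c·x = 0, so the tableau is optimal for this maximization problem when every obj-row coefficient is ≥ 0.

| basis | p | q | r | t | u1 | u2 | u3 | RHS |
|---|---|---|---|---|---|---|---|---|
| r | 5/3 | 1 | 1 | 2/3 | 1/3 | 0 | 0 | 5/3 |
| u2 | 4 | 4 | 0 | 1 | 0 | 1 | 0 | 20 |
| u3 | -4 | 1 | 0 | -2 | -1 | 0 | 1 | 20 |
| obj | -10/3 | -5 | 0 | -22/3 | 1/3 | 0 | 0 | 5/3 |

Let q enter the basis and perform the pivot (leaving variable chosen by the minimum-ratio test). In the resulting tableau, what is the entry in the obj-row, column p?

Ratio test on column q — row 1: (5/3)/1 = 5/3; row 2: 20/4 = 5; row 3: 20/1 = 20. Minimum is 5/3 at row 1 (r leaves); pivot element 1.
Divide row 1 by 1; eliminate column q from the other rows.
obj-row update in column p: -10/3 − (-5)·(5/3) = 5.

5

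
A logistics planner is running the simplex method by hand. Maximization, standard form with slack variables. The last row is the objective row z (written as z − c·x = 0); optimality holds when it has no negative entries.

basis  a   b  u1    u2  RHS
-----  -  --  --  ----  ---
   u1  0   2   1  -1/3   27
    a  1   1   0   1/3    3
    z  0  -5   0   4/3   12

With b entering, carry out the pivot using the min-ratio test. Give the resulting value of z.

27

Ratio test on column b — row 1: 27/2 = 27/2; row 2: 3/1 = 3. Minimum is 3 at row 2 (a leaves); pivot element 1.
Pivot on row 2; the z-row RHS becomes 12 − (-5)·3 = 27.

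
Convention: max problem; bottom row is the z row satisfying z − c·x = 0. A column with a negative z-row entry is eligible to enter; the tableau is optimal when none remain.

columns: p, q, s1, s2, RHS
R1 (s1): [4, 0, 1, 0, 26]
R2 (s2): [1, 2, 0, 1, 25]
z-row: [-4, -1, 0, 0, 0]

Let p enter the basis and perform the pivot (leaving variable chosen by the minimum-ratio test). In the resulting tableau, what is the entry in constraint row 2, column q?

2

Ratio test on column p — row 1: 26/4 = 13/2; row 2: 25/1 = 25. Minimum is 13/2 at row 1 (s1 leaves); pivot element 4.
Divide row 1 by 4; eliminate column p from the other rows.
Row 2 update in column q: 2 − 1·0 = 2.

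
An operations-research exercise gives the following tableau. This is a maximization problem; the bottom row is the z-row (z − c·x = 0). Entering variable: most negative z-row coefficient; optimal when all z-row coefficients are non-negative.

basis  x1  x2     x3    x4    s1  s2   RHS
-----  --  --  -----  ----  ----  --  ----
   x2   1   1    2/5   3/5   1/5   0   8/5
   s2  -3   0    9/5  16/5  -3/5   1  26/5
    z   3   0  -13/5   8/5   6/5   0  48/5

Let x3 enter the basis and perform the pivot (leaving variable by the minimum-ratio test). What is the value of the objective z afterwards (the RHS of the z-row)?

Ratio test on column x3 — row 1: (8/5)/(2/5) = 4; row 2: (26/5)/(9/5) = 26/9. Minimum is 26/9 at row 2 (s2 leaves); pivot element 9/5.
Pivot on row 2; the z-row RHS becomes 48/5 − (-13/5)·(26/9) = 154/9.

154/9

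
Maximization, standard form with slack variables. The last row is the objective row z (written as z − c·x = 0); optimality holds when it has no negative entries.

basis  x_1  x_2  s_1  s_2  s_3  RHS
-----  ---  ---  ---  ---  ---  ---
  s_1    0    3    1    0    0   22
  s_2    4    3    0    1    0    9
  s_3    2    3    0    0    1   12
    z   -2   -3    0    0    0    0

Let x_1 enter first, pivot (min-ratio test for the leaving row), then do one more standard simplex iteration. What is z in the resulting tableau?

9

Ratio test on column x_1 — row 1: entry 0 ≤ 0; row 2: 9/4 = 9/4; row 3: 12/2 = 6. Minimum is 9/4 at row 2 (s_2 leaves); pivot element 4.
Pivot on row 2; the z-row RHS becomes 0 − (-2)·(9/4) = 9/2.
Next entering variable (most negative z-row entry -3/2): x_2.
Ratio test on column x_2 — row 1: 22/3 = 22/3; row 2: (9/4)/(3/4) = 3; row 3: (15/2)/(3/2) = 5. Minimum is 3 at row 2 (x_1 leaves); pivot element 3/4.
After the second pivot the z-row RHS is 9/2 − (-3/2)·3 = 9.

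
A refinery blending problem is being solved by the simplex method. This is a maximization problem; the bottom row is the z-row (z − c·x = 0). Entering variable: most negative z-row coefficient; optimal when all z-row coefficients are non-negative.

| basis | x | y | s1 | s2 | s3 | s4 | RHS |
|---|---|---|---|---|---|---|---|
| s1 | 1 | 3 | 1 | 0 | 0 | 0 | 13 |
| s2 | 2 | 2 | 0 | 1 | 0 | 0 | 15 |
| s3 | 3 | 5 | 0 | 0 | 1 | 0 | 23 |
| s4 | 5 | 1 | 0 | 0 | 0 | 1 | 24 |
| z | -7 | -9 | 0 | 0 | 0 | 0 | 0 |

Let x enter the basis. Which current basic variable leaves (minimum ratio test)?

Column x entries and ratios — s1: 13/1 = 13; s2: 15/2 = 15/2; s3: 23/3 = 23/3; s4: 24/5 = 24/5.
Smallest ratio is 24/5 in the row of s4, so s4 leaves.

s4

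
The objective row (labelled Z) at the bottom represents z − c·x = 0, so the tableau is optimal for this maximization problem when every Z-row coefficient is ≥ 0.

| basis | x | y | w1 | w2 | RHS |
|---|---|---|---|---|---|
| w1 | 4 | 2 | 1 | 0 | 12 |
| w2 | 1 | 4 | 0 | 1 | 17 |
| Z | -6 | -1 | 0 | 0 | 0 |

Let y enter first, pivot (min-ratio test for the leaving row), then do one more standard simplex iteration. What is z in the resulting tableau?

10

Ratio test on column y — row 1: 12/2 = 6; row 2: 17/4 = 17/4. Minimum is 17/4 at row 2 (w2 leaves); pivot element 4.
Pivot on row 2; the Z-row RHS becomes 0 − (-1)·(17/4) = 17/4.
Next entering variable (most negative Z-row entry -23/4): x.
Ratio test on column x — row 1: (7/2)/(7/2) = 1; row 2: (17/4)/(1/4) = 17. Minimum is 1 at row 1 (w1 leaves); pivot element 7/2.
After the second pivot the Z-row RHS is 17/4 − (-23/4)·1 = 10.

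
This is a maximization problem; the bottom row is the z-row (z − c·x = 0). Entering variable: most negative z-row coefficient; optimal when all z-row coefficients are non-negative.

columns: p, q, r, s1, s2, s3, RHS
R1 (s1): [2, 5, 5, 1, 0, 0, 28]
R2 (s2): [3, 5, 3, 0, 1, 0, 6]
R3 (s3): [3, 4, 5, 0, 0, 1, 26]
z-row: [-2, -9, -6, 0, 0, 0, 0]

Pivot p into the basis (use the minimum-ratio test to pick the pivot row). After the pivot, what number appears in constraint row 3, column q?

-1

Ratio test on column p — row 1: 28/2 = 14; row 2: 6/3 = 2; row 3: 26/3 = 26/3. Minimum is 2 at row 2 (s2 leaves); pivot element 3.
Divide row 2 by 3; eliminate column p from the other rows.
Row 3 update in column q: 4 − 3·(5/3) = -1.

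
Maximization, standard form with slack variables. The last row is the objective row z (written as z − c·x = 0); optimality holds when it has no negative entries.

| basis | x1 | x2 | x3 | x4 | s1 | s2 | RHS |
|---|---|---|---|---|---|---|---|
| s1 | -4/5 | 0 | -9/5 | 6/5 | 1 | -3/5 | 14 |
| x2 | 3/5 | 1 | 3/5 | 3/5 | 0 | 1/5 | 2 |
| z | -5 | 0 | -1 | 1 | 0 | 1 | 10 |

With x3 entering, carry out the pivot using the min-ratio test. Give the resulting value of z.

40/3

Ratio test on column x3 — row 1: entry -9/5 ≤ 0; row 2: 2/(3/5) = 10/3. Minimum is 10/3 at row 2 (x2 leaves); pivot element 3/5.
Pivot on row 2; the z-row RHS becomes 10 − (-1)·(10/3) = 40/3.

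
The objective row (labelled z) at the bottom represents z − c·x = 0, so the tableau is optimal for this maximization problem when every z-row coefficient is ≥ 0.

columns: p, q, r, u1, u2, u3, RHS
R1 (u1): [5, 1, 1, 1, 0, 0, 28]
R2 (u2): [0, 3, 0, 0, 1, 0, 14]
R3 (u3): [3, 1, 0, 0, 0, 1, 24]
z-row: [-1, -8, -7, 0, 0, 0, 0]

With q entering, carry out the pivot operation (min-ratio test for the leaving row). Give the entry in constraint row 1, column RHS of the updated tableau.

Ratio test on column q — row 1: 28/1 = 28; row 2: 14/3 = 14/3; row 3: 24/1 = 24. Minimum is 14/3 at row 2 (u2 leaves); pivot element 3.
Divide row 2 by 3; eliminate column q from the other rows.
Row 1 update in column RHS: 28 − 1·(14/3) = 70/3.

70/3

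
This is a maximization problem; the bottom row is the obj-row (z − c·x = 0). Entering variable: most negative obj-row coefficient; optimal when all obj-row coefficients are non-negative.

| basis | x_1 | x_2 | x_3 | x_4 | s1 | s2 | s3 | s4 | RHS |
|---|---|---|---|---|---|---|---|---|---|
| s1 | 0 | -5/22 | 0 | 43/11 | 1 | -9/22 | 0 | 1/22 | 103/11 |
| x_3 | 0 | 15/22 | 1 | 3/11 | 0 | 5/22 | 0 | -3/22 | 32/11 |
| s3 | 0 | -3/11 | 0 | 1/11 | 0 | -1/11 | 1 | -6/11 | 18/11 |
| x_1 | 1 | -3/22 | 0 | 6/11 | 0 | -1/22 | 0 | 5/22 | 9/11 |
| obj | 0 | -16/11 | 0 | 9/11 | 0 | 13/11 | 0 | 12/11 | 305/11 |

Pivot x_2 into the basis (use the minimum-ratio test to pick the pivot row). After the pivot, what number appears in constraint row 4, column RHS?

Ratio test on column x_2 — row 1: entry -5/22 ≤ 0; row 2: (32/11)/(15/22) = 64/15; row 3: entry -3/11 ≤ 0; row 4: entry -3/22 ≤ 0. Minimum is 64/15 at row 2 (x_3 leaves); pivot element 15/22.
Divide row 2 by 15/22; eliminate column x_2 from the other rows.
Row 4 update in column RHS: 9/11 − (-3/22)·(64/15) = 7/5.

7/5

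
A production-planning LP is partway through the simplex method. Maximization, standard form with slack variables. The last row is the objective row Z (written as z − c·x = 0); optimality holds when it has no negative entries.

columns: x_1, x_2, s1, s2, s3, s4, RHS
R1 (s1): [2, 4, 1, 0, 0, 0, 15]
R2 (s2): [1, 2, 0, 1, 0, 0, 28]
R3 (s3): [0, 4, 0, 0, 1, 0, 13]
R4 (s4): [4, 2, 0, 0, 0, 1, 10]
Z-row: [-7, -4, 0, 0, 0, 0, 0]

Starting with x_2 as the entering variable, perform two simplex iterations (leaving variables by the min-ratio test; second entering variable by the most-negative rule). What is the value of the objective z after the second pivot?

Ratio test on column x_2 — row 1: 15/4 = 15/4; row 2: 28/2 = 14; row 3: 13/4 = 13/4; row 4: 10/2 = 5. Minimum is 13/4 at row 3 (s3 leaves); pivot element 4.
Pivot on row 3; the Z-row RHS becomes 0 − (-4)·(13/4) = 13.
Next entering variable (most negative Z-row entry -7): x_1.
Ratio test on column x_1 — row 1: 2/2 = 1; row 2: (43/2)/1 = 43/2; row 3: entry 0 ≤ 0; row 4: (7/2)/4 = 7/8. Minimum is 7/8 at row 4 (s4 leaves); pivot element 4.
After the second pivot the Z-row RHS is 13 − (-7)·(7/8) = 153/8.

153/8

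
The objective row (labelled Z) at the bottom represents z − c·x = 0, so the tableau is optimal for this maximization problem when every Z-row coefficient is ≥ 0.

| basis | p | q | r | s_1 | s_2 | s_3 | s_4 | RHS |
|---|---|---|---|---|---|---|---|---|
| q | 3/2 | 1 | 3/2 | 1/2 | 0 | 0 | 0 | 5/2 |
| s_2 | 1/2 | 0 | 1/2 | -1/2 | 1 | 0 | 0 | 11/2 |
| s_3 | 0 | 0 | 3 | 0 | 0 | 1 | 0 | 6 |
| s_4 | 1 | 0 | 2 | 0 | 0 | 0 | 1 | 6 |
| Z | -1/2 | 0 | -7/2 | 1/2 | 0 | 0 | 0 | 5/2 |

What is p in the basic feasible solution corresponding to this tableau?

0

p is not in the basis, so in the current basic feasible solution p = 0.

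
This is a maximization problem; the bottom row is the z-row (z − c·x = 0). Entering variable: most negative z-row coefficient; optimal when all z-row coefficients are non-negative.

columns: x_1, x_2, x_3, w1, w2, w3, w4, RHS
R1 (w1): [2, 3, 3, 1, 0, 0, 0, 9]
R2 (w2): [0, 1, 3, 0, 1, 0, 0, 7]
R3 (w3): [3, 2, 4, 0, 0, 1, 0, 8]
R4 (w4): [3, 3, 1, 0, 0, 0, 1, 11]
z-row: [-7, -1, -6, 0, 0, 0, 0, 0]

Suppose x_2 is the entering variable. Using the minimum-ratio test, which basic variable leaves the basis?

w1

Column x_2 entries and ratios — w1: 9/3 = 3; w2: 7/1 = 7; w3: 8/2 = 4; w4: 11/3 = 11/3.
Smallest ratio is 3 in the row of w1, so w1 leaves.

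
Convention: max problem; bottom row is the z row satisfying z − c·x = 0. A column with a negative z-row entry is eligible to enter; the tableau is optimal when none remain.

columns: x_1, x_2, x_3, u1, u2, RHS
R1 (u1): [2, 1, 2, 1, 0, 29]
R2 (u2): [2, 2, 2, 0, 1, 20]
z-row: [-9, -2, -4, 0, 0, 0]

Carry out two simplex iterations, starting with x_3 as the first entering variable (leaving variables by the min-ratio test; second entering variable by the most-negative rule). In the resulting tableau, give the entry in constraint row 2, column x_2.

Ratio test on column x_3 — row 1: 29/2 = 29/2; row 2: 20/2 = 10. Minimum is 10 at row 2 (u2 leaves); pivot element 2.
Divide row 2 by 2; eliminate column x_3 from the other rows.
Second iteration: most negative z-row entry is -5 in column x_1, so x_1 enters.
Ratio test on column x_1 — row 1: entry 0 ≤ 0; row 2: 10/1 = 10. Minimum is 10 at row 2 (x_3 leaves); pivot element 1.
Divide row 2 by 1; eliminate column x_1 from the other rows.
After both pivots, the entry at constraint row 2, column x_2 is 1.

1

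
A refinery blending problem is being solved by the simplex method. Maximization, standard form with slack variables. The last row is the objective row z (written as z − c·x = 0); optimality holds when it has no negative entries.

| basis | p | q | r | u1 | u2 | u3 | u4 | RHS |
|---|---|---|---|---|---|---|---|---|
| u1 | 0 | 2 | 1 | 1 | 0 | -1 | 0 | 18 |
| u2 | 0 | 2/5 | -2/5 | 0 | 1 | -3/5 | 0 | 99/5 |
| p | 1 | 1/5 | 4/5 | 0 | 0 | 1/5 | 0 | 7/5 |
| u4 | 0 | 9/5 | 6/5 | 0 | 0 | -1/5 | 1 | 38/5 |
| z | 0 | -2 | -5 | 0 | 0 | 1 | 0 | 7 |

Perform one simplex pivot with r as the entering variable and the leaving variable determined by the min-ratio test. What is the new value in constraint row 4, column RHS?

Ratio test on column r — row 1: 18/1 = 18; row 2: entry -2/5 ≤ 0; row 3: (7/5)/(4/5) = 7/4; row 4: (38/5)/(6/5) = 19/3. Minimum is 7/4 at row 3 (p leaves); pivot element 4/5.
Divide row 3 by 4/5; eliminate column r from the other rows.
Row 4 update in column RHS: 38/5 − (6/5)·(7/4) = 11/2.

11/2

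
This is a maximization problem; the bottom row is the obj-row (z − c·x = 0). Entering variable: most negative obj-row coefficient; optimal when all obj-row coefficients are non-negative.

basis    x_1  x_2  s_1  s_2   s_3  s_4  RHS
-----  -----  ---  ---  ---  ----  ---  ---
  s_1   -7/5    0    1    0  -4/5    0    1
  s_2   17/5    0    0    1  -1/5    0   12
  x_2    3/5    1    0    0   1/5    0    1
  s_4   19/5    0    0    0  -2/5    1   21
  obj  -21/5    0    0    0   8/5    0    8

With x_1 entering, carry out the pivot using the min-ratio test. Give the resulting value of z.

Ratio test on column x_1 — row 1: entry -7/5 ≤ 0; row 2: 12/(17/5) = 60/17; row 3: 1/(3/5) = 5/3; row 4: 21/(19/5) = 105/19. Minimum is 5/3 at row 3 (x_2 leaves); pivot element 3/5.
Pivot on row 3; the obj-row RHS becomes 8 − (-21/5)·(5/3) = 15.

15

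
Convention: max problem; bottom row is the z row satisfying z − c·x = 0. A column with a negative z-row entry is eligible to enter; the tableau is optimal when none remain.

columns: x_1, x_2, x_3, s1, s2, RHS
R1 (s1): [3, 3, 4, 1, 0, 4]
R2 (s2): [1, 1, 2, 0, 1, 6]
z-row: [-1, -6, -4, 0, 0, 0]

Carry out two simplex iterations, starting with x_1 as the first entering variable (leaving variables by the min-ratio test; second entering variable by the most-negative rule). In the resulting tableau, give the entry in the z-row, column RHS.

8

Ratio test on column x_1 — row 1: 4/3 = 4/3; row 2: 6/1 = 6. Minimum is 4/3 at row 1 (s1 leaves); pivot element 3.
Divide row 1 by 3; eliminate column x_1 from the other rows.
Second iteration: most negative z-row entry is -5 in column x_2, so x_2 enters.
Ratio test on column x_2 — row 1: (4/3)/1 = 4/3; row 2: entry 0 ≤ 0. Minimum is 4/3 at row 1 (x_1 leaves); pivot element 1.
Divide row 1 by 1; eliminate column x_2 from the other rows.
After both pivots, the entry at the z-row, column RHS is 8.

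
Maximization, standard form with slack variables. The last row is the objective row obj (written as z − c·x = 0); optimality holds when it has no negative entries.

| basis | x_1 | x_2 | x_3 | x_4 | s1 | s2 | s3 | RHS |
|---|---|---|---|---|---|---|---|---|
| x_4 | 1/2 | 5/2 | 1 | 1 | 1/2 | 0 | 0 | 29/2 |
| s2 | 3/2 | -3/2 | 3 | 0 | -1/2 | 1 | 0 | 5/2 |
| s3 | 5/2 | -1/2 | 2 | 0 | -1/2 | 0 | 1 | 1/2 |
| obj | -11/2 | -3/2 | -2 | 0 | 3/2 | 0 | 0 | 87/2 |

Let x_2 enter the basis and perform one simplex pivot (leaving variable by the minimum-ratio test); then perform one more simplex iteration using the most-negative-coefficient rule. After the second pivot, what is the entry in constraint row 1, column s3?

-1/13

Ratio test on column x_2 — row 1: (29/2)/(5/2) = 29/5; row 2: entry -3/2 ≤ 0; row 3: entry -1/2 ≤ 0. Minimum is 29/5 at row 1 (x_4 leaves); pivot element 5/2.
Divide row 1 by 5/2; eliminate column x_2 from the other rows.
Second iteration: most negative obj-row entry is -26/5 in column x_1, so x_1 enters.
Ratio test on column x_1 — row 1: (29/5)/(1/5) = 29; row 2: (56/5)/(9/5) = 56/9; row 3: (17/5)/(13/5) = 17/13. Minimum is 17/13 at row 3 (s3 leaves); pivot element 13/5.
Divide row 3 by 13/5; eliminate column x_1 from the other rows.
After both pivots, the entry at constraint row 1, column s3 is -1/13.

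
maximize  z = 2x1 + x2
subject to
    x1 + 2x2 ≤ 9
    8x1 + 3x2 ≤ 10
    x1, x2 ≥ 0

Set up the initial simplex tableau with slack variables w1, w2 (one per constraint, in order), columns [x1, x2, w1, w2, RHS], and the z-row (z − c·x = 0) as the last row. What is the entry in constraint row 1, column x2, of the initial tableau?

2

Constraint 1 has coefficient 2 on x2.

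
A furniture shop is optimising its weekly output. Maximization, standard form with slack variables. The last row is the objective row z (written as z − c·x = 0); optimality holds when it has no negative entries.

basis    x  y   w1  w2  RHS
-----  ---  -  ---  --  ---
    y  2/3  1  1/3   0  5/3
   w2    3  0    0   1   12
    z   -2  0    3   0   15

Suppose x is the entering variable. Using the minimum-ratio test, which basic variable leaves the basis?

y

Column x entries and ratios — y: (5/3)/(2/3) = 5/2; w2: 12/3 = 4.
Smallest ratio is 5/2 in the row of y, so y leaves.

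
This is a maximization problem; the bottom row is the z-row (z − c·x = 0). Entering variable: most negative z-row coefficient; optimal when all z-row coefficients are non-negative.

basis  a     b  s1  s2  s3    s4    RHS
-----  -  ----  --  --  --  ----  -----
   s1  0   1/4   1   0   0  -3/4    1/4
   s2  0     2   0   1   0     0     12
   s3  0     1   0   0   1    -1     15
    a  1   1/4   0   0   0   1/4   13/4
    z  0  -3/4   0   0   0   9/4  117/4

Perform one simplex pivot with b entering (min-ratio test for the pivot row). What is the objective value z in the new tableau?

Ratio test on column b — row 1: (1/4)/(1/4) = 1; row 2: 12/2 = 6; row 3: 15/1 = 15; row 4: (13/4)/(1/4) = 13. Minimum is 1 at row 1 (s1 leaves); pivot element 1/4.
Pivot on row 1; the z-row RHS becomes 117/4 − (-3/4)·1 = 30.

30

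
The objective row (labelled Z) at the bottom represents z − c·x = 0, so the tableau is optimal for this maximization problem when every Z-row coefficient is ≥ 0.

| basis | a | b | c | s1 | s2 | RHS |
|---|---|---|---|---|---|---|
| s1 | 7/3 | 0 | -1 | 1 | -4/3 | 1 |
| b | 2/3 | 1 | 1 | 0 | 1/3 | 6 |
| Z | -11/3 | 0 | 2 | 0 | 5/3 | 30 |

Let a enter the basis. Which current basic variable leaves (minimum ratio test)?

Column a entries and ratios — s1: 1/(7/3) = 3/7; b: 6/(2/3) = 9.
Smallest ratio is 3/7 in the row of s1, so s1 leaves.

s1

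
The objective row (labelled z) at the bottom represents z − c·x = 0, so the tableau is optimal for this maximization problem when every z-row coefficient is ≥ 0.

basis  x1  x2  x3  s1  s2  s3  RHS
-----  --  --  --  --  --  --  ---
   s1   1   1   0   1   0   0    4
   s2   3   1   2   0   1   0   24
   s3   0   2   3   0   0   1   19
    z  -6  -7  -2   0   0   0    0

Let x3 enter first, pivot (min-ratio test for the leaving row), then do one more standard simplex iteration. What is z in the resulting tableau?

106/3

Ratio test on column x3 — row 1: entry 0 ≤ 0; row 2: 24/2 = 12; row 3: 19/3 = 19/3. Minimum is 19/3 at row 3 (s3 leaves); pivot element 3.
Pivot on row 3; the z-row RHS becomes 0 − (-2)·(19/3) = 38/3.
Next entering variable (most negative z-row entry -6): x1.
Ratio test on column x1 — row 1: 4/1 = 4; row 2: (34/3)/3 = 34/9; row 3: entry 0 ≤ 0. Minimum is 34/9 at row 2 (s2 leaves); pivot element 3.
After the second pivot the z-row RHS is 38/3 − (-6)·(34/9) = 106/3.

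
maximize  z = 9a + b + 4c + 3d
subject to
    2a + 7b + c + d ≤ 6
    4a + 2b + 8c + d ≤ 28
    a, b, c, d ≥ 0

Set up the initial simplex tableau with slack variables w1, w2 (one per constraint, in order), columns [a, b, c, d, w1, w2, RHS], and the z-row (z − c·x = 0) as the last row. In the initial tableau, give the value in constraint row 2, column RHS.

28

The RHS of constraint 2 is b_2 = 28.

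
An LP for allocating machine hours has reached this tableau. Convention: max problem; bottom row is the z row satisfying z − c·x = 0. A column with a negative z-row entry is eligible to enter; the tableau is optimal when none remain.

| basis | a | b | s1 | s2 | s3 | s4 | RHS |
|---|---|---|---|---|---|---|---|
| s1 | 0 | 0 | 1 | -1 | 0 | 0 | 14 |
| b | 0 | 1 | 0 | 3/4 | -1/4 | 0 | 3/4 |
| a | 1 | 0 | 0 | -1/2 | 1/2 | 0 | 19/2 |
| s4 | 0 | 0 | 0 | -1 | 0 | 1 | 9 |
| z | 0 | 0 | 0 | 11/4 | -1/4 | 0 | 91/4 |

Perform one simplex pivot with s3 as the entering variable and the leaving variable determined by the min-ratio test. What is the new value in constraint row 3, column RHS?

19

Ratio test on column s3 — row 1: entry 0 ≤ 0; row 2: entry -1/4 ≤ 0; row 3: (19/2)/(1/2) = 19; row 4: entry 0 ≤ 0. Minimum is 19 at row 3 (a leaves); pivot element 1/2.
Divide row 3 by 1/2; eliminate column s3 from the other rows.
In the new row 3, the RHS entry is the old entry divided by the pivot: (19/2)/(1/2) = 19.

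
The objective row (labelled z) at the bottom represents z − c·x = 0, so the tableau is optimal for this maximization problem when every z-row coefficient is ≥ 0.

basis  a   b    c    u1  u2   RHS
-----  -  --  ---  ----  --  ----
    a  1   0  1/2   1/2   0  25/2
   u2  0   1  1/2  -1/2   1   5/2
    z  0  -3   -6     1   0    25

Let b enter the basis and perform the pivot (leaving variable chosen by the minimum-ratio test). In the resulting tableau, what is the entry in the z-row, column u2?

Ratio test on column b — row 1: entry 0 ≤ 0; row 2: (5/2)/1 = 5/2. Minimum is 5/2 at row 2 (u2 leaves); pivot element 1.
Divide row 2 by 1; eliminate column b from the other rows.
z-row update in column u2: 0 − (-3)·1 = 3.

3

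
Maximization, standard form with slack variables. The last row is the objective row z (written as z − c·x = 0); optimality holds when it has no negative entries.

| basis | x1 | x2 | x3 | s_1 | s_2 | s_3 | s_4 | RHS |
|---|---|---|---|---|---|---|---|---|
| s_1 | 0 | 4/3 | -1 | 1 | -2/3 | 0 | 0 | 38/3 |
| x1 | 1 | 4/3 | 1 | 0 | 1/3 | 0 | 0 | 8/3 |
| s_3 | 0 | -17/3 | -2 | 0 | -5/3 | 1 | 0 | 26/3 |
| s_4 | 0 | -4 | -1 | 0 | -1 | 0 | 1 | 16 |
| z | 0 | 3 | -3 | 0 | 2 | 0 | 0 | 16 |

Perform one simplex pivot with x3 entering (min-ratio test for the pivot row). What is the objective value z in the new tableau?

24

Ratio test on column x3 — row 1: entry -1 ≤ 0; row 2: (8/3)/1 = 8/3; row 3: entry -2 ≤ 0; row 4: entry -1 ≤ 0. Minimum is 8/3 at row 2 (x1 leaves); pivot element 1.
Pivot on row 2; the z-row RHS becomes 16 − (-3)·(8/3) = 24.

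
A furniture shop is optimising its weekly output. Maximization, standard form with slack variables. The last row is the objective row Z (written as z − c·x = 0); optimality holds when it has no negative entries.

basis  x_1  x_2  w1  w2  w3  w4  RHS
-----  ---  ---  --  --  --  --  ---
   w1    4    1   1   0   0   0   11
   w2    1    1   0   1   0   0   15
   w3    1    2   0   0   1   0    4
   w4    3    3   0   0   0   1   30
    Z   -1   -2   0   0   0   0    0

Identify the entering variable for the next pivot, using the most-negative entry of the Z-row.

x_2

Negative Z-row entries: x_1: -1, x_2: -2.
The most negative is -2 in column x_2, so x_2 enters.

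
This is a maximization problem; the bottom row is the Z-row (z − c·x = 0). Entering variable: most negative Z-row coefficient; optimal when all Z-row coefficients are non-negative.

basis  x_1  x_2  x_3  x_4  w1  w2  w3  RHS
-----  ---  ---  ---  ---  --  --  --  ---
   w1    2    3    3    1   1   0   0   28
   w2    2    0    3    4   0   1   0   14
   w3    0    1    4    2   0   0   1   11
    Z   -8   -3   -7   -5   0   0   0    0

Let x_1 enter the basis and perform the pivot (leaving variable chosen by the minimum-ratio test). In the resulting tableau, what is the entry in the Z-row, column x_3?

Ratio test on column x_1 — row 1: 28/2 = 14; row 2: 14/2 = 7; row 3: entry 0 ≤ 0. Minimum is 7 at row 2 (w2 leaves); pivot element 2.
Divide row 2 by 2; eliminate column x_1 from the other rows.
Z-row update in column x_3: -7 − (-8)·(3/2) = 5.

5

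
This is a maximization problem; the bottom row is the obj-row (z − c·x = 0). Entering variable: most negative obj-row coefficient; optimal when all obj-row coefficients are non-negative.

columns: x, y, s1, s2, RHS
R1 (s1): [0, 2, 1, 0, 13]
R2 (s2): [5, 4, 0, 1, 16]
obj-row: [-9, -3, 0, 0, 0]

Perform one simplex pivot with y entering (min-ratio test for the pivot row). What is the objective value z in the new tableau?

Ratio test on column y — row 1: 13/2 = 13/2; row 2: 16/4 = 4. Minimum is 4 at row 2 (s2 leaves); pivot element 4.
Pivot on row 2; the obj-row RHS becomes 0 − (-3)·4 = 12.

12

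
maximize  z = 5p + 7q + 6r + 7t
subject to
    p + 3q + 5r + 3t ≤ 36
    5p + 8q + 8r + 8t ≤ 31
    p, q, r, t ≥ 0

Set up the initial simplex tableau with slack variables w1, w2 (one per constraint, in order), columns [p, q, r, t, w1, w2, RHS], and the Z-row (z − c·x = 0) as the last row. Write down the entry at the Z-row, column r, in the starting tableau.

-6

The Z-row carries the negated objective coefficients: the r entry is -6.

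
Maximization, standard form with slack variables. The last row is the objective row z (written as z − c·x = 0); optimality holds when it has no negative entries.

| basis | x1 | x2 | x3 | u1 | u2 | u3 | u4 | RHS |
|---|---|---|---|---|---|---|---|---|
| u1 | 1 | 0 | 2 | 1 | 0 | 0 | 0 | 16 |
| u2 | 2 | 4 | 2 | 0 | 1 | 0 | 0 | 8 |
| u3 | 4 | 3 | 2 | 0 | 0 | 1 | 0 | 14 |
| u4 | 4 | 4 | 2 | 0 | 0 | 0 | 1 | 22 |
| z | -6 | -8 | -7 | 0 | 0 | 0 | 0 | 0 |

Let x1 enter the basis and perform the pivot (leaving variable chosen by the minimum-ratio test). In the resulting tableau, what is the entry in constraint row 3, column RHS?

7/2

Ratio test on column x1 — row 1: 16/1 = 16; row 2: 8/2 = 4; row 3: 14/4 = 7/2; row 4: 22/4 = 11/2. Minimum is 7/2 at row 3 (u3 leaves); pivot element 4.
Divide row 3 by 4; eliminate column x1 from the other rows.
In the new row 3, the RHS entry is the old entry divided by the pivot: 14/4 = 7/2.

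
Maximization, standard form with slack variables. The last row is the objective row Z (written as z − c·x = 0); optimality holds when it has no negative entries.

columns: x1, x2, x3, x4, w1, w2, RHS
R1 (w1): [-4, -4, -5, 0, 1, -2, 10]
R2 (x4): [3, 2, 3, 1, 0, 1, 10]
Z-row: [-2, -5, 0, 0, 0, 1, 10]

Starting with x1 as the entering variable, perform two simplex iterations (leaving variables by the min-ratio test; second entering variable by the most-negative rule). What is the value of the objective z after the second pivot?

35

Ratio test on column x1 — row 1: entry -4 ≤ 0; row 2: 10/3 = 10/3. Minimum is 10/3 at row 2 (x4 leaves); pivot element 3.
Pivot on row 2; the Z-row RHS becomes 10 − (-2)·(10/3) = 50/3.
Next entering variable (most negative Z-row entry -11/3): x2.
Ratio test on column x2 — row 1: entry -4/3 ≤ 0; row 2: (10/3)/(2/3) = 5. Minimum is 5 at row 2 (x1 leaves); pivot element 2/3.
After the second pivot the Z-row RHS is 50/3 − (-11/3)·5 = 35.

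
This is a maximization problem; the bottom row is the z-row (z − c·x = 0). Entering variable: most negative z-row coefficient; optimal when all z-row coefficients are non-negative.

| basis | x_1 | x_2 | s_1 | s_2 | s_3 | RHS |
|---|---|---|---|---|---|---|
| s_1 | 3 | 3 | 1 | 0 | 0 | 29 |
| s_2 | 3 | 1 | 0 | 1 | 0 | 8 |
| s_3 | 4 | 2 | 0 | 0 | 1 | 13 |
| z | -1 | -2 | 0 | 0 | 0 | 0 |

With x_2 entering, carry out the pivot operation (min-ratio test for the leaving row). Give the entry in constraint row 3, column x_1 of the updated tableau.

Ratio test on column x_2 — row 1: 29/3 = 29/3; row 2: 8/1 = 8; row 3: 13/2 = 13/2. Minimum is 13/2 at row 3 (s_3 leaves); pivot element 2.
Divide row 3 by 2; eliminate column x_2 from the other rows.
In the new row 3, the x_1 entry is the old entry divided by the pivot: 4/2 = 2.

2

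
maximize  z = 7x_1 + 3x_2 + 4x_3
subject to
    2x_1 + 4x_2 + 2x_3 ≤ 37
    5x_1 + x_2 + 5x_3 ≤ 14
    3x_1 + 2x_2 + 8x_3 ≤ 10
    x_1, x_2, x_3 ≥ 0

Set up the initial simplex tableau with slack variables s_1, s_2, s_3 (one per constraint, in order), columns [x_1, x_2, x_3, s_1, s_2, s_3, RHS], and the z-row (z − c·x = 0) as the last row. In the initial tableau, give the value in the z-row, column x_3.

The z-row carries the negated objective coefficients: the x_3 entry is -4.

-4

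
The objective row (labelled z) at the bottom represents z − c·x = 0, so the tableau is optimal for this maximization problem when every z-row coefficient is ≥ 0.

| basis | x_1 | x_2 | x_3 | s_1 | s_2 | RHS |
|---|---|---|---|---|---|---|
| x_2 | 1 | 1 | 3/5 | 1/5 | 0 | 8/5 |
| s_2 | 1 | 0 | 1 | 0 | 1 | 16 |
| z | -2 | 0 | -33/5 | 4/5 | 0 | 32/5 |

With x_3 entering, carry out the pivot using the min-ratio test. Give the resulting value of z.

24

Ratio test on column x_3 — row 1: (8/5)/(3/5) = 8/3; row 2: 16/1 = 16. Minimum is 8/3 at row 1 (x_2 leaves); pivot element 3/5.
Pivot on row 1; the z-row RHS becomes 32/5 − (-33/5)·(8/3) = 24.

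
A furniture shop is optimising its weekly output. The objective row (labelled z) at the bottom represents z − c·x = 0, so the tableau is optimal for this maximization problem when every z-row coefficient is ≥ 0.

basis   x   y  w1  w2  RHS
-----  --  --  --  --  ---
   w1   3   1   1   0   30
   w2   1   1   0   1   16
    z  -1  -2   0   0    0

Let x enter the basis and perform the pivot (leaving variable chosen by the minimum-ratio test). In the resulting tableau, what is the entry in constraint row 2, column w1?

Ratio test on column x — row 1: 30/3 = 10; row 2: 16/1 = 16. Minimum is 10 at row 1 (w1 leaves); pivot element 3.
Divide row 1 by 3; eliminate column x from the other rows.
Row 2 update in column w1: 0 − 1·(1/3) = -1/3.

-1/3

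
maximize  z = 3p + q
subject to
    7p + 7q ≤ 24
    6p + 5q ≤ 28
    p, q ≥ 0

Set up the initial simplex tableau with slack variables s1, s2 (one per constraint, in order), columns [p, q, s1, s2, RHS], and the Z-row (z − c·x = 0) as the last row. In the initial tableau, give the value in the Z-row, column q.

-1

The Z-row carries the negated objective coefficients: the q entry is -1.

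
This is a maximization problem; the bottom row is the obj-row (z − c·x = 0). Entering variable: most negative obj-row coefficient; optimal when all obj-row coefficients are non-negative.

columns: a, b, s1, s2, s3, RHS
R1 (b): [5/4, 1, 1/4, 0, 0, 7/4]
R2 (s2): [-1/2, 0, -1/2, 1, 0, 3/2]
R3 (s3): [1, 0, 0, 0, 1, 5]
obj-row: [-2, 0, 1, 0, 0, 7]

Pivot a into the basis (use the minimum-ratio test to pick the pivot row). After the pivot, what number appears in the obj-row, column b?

8/5

Ratio test on column a — row 1: (7/4)/(5/4) = 7/5; row 2: entry -1/2 ≤ 0; row 3: 5/1 = 5. Minimum is 7/5 at row 1 (b leaves); pivot element 5/4.
Divide row 1 by 5/4; eliminate column a from the other rows.
obj-row update in column b: 0 − (-2)·(4/5) = 8/5.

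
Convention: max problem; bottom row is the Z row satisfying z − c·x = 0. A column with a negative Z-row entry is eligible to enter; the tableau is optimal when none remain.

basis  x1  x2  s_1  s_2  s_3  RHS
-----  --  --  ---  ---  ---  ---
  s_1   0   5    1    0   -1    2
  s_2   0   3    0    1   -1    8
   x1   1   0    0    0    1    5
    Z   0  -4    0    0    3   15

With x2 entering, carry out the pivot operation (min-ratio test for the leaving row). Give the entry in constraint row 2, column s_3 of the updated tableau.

-2/5

Ratio test on column x2 — row 1: 2/5 = 2/5; row 2: 8/3 = 8/3; row 3: entry 0 ≤ 0. Minimum is 2/5 at row 1 (s_1 leaves); pivot element 5.
Divide row 1 by 5; eliminate column x2 from the other rows.
Row 2 update in column s_3: -1 − 3·(-1/5) = -2/5.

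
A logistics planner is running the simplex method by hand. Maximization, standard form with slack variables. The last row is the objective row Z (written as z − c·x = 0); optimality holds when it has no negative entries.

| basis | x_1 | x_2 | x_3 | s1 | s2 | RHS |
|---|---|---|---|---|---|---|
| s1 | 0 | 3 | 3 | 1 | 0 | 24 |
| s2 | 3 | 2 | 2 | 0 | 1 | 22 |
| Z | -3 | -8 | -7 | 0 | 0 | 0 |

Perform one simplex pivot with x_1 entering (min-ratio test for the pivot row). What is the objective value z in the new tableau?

Ratio test on column x_1 — row 1: entry 0 ≤ 0; row 2: 22/3 = 22/3. Minimum is 22/3 at row 2 (s2 leaves); pivot element 3.
Pivot on row 2; the Z-row RHS becomes 0 − (-3)·(22/3) = 22.

22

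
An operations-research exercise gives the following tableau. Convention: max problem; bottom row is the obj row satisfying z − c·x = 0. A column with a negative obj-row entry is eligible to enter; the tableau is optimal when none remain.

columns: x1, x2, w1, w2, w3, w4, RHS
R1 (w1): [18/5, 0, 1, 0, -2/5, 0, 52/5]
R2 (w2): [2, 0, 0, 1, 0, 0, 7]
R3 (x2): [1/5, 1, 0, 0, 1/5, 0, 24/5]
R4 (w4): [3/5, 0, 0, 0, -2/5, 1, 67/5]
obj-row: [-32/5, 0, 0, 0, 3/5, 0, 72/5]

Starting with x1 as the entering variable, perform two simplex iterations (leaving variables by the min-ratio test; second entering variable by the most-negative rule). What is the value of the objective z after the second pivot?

Ratio test on column x1 — row 1: (52/5)/(18/5) = 26/9; row 2: 7/2 = 7/2; row 3: (24/5)/(1/5) = 24; row 4: (67/5)/(3/5) = 67/3. Minimum is 26/9 at row 1 (w1 leaves); pivot element 18/5.
Pivot on row 1; the obj-row RHS becomes 72/5 − (-32/5)·(26/9) = 296/9.
Next entering variable (most negative obj-row entry -1/9): w3.
Ratio test on column w3 — row 1: entry -1/9 ≤ 0; row 2: (11/9)/(2/9) = 11/2; row 3: (38/9)/(2/9) = 19; row 4: entry -1/3 ≤ 0. Minimum is 11/2 at row 2 (w2 leaves); pivot element 2/9.
After the second pivot the obj-row RHS is 296/9 − (-1/9)·(11/2) = 67/2.

67/2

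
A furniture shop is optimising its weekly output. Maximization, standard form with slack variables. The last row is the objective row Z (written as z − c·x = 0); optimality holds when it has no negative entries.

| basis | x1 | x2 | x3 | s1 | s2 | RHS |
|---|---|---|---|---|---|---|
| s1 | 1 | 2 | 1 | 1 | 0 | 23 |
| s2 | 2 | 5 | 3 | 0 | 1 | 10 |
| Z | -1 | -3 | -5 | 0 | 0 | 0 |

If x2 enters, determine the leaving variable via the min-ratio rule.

Column x2 entries and ratios — s1: 23/2 = 23/2; s2: 10/5 = 2.
Smallest ratio is 2 in the row of s2, so s2 leaves.

s2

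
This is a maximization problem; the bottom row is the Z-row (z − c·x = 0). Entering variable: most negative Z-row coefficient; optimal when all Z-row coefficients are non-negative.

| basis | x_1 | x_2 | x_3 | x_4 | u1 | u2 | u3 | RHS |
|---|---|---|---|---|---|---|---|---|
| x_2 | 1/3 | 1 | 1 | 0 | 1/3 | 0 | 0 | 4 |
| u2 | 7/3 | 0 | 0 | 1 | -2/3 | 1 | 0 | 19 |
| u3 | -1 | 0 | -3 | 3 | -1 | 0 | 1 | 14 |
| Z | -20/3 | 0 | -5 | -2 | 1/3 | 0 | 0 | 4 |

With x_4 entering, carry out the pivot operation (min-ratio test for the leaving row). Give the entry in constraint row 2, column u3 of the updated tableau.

-1/3

Ratio test on column x_4 — row 1: entry 0 ≤ 0; row 2: 19/1 = 19; row 3: 14/3 = 14/3. Minimum is 14/3 at row 3 (u3 leaves); pivot element 3.
Divide row 3 by 3; eliminate column x_4 from the other rows.
Row 2 update in column u3: 0 − 1·(1/3) = -1/3.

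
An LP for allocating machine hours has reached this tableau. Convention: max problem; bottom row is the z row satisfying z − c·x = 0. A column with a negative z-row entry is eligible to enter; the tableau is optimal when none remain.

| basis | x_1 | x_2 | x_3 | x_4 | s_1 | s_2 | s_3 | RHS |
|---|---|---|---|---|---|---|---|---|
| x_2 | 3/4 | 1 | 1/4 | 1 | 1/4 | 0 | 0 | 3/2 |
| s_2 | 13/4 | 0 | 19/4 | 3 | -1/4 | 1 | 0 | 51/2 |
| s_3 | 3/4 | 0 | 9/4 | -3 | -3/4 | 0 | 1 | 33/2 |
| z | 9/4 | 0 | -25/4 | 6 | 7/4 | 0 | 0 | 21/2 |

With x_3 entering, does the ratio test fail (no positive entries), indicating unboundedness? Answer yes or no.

Column x_3 has positive entries in row(s) 1, 2, 3, so the ratio test bounds it — not unbounded.

no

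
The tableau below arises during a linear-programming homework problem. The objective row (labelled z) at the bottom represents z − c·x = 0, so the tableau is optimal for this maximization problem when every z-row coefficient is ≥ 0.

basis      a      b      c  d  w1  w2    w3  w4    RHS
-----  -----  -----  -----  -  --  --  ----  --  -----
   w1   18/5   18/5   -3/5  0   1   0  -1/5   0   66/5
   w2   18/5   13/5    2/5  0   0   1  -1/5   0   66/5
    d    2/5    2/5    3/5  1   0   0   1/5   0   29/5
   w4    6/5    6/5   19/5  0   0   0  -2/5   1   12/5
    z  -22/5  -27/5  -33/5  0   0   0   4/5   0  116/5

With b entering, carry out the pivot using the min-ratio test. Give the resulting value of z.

34

Ratio test on column b — row 1: (66/5)/(18/5) = 11/3; row 2: (66/5)/(13/5) = 66/13; row 3: (29/5)/(2/5) = 29/2; row 4: (12/5)/(6/5) = 2. Minimum is 2 at row 4 (w4 leaves); pivot element 6/5.
Pivot on row 4; the z-row RHS becomes 116/5 − (-27/5)·2 = 34.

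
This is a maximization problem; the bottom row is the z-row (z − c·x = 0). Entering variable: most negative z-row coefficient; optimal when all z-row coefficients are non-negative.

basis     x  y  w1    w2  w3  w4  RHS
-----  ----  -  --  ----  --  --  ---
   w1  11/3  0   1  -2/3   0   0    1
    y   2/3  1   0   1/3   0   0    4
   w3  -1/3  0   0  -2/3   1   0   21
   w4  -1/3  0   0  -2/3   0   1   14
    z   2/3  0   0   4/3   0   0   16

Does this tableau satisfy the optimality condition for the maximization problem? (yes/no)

Every z-row coefficient is ≥ 0, so the tableau is optimal.

yes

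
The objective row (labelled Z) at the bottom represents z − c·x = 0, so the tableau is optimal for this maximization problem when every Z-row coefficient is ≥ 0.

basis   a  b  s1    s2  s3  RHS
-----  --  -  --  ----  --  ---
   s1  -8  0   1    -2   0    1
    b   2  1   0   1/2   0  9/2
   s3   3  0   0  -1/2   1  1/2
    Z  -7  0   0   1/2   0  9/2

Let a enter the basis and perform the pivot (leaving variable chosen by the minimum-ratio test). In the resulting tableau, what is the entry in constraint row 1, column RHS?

Ratio test on column a — row 1: entry -8 ≤ 0; row 2: (9/2)/2 = 9/4; row 3: (1/2)/3 = 1/6. Minimum is 1/6 at row 3 (s3 leaves); pivot element 3.
Divide row 3 by 3; eliminate column a from the other rows.
Row 1 update in column RHS: 1 − (-8)·(1/6) = 7/3.

7/3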